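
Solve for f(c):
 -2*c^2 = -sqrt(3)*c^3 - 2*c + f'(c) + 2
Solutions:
 f(c) = C1 + sqrt(3)*c^4/4 - 2*c^3/3 + c^2 - 2*c


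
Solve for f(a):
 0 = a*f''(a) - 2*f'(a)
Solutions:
 f(a) = C1 + C2*a^3


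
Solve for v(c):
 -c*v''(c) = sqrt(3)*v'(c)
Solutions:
 v(c) = C1 + C2*c^(1 - sqrt(3))


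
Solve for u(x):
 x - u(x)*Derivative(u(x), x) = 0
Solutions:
 u(x) = -sqrt(C1 + x^2)
 u(x) = sqrt(C1 + x^2)


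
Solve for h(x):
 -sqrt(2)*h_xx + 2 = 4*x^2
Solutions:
 h(x) = C1 + C2*x - sqrt(2)*x^4/6 + sqrt(2)*x^2/2


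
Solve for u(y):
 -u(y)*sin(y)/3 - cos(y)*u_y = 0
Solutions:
 u(y) = C1*cos(y)^(1/3)


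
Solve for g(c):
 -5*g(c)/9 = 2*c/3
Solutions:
 g(c) = -6*c/5


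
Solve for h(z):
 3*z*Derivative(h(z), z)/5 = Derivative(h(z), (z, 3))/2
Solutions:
 h(z) = C1 + Integral(C2*airyai(5^(2/3)*6^(1/3)*z/5) + C3*airybi(5^(2/3)*6^(1/3)*z/5), z)


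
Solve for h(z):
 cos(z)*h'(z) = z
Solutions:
 h(z) = C1 + Integral(z/cos(z), z)


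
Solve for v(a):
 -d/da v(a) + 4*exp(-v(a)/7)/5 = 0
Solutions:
 v(a) = 7*log(C1 + 4*a/35)


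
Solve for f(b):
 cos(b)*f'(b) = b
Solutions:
 f(b) = C1 + Integral(b/cos(b), b)


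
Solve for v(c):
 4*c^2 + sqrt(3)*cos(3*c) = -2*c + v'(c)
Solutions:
 v(c) = C1 + 4*c^3/3 + c^2 + sqrt(3)*sin(3*c)/3


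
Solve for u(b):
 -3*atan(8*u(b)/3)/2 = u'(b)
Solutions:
 Integral(1/atan(8*_y/3), (_y, u(b))) = C1 - 3*b/2


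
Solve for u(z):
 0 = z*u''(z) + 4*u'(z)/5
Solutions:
 u(z) = C1 + C2*z^(1/5)


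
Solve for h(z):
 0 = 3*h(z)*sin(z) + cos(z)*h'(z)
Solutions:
 h(z) = C1*cos(z)^3


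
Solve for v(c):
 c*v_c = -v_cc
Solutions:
 v(c) = C1 + C2*erf(sqrt(2)*c/2)


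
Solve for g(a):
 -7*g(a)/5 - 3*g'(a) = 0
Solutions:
 g(a) = C1*exp(-7*a/15)


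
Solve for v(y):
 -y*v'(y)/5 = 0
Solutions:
 v(y) = C1


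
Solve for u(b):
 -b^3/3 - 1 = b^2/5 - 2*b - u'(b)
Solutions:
 u(b) = C1 + b^4/12 + b^3/15 - b^2 + b


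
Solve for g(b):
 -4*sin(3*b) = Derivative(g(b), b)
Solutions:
 g(b) = C1 + 4*cos(3*b)/3


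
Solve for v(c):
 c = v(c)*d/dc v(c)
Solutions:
 v(c) = -sqrt(C1 + c^2)
 v(c) = sqrt(C1 + c^2)


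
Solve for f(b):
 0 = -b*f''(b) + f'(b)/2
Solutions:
 f(b) = C1 + C2*b^(3/2)


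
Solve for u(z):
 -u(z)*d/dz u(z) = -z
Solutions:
 u(z) = -sqrt(C1 + z^2)
 u(z) = sqrt(C1 + z^2)


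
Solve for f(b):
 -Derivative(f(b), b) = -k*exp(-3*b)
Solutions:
 f(b) = C1 - k*exp(-3*b)/3


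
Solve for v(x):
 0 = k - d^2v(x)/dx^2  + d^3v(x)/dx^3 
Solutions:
 v(x) = C1 + C2*x + C3*exp(x) + k*x^2/2


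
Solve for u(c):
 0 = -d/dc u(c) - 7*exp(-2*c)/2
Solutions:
 u(c) = C1 + 7*exp(-2*c)/4


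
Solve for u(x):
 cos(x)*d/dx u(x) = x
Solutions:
 u(x) = C1 + Integral(x/cos(x), x)


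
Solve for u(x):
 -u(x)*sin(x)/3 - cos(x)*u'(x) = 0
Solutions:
 u(x) = C1*cos(x)^(1/3)


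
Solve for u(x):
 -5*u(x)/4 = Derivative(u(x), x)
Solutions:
 u(x) = C1*exp(-5*x/4)


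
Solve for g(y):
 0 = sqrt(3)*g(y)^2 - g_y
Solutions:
 g(y) = -1/(C1 + sqrt(3)*y)


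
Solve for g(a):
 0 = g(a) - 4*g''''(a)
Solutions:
 g(a) = C1*exp(-sqrt(2)*a/2) + C2*exp(sqrt(2)*a/2) + C3*sin(sqrt(2)*a/2) + C4*cos(sqrt(2)*a/2)


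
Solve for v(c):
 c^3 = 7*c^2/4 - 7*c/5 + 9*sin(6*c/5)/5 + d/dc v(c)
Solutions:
 v(c) = C1 + c^4/4 - 7*c^3/12 + 7*c^2/10 + 3*cos(6*c/5)/2


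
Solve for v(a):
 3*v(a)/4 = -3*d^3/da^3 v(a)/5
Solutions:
 v(a) = C3*exp(-10^(1/3)*a/2) + (C1*sin(10^(1/3)*sqrt(3)*a/4) + C2*cos(10^(1/3)*sqrt(3)*a/4))*exp(10^(1/3)*a/4)


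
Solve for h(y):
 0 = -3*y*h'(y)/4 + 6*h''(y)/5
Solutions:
 h(y) = C1 + C2*erfi(sqrt(5)*y/4)


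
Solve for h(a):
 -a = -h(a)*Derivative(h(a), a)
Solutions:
 h(a) = -sqrt(C1 + a^2)
 h(a) = sqrt(C1 + a^2)


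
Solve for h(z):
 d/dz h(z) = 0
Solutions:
 h(z) = C1


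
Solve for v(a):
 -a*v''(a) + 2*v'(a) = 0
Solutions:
 v(a) = C1 + C2*a^3


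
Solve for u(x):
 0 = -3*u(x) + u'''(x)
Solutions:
 u(x) = C3*exp(3^(1/3)*x) + (C1*sin(3^(5/6)*x/2) + C2*cos(3^(5/6)*x/2))*exp(-3^(1/3)*x/2)


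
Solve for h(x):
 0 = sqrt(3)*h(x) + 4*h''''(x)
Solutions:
 h(x) = (C1*sin(3^(1/8)*x/2) + C2*cos(3^(1/8)*x/2))*exp(-3^(1/8)*x/2) + (C3*sin(3^(1/8)*x/2) + C4*cos(3^(1/8)*x/2))*exp(3^(1/8)*x/2)


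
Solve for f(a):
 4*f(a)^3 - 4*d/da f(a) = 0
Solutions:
 f(a) = -sqrt(2)*sqrt(-1/(C1 + a))/2
 f(a) = sqrt(2)*sqrt(-1/(C1 + a))/2


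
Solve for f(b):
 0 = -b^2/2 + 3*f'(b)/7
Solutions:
 f(b) = C1 + 7*b^3/18


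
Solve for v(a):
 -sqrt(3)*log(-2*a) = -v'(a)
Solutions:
 v(a) = C1 + sqrt(3)*a*log(-a) + sqrt(3)*a*(-1 + log(2))


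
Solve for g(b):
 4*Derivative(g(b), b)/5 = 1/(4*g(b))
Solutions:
 g(b) = -sqrt(C1 + 10*b)/4
 g(b) = sqrt(C1 + 10*b)/4


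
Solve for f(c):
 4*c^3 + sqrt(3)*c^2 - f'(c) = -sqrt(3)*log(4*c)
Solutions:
 f(c) = C1 + c^4 + sqrt(3)*c^3/3 + sqrt(3)*c*log(c) - sqrt(3)*c + 2*sqrt(3)*c*log(2)


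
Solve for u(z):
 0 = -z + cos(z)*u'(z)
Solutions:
 u(z) = C1 + Integral(z/cos(z), z)


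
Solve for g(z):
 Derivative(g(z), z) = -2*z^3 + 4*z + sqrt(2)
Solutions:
 g(z) = C1 - z^4/2 + 2*z^2 + sqrt(2)*z


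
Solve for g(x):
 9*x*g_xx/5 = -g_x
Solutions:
 g(x) = C1 + C2*x^(4/9)


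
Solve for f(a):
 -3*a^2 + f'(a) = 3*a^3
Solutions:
 f(a) = C1 + 3*a^4/4 + a^3


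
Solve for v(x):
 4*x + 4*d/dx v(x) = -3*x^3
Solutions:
 v(x) = C1 - 3*x^4/16 - x^2/2


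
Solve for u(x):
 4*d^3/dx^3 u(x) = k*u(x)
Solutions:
 u(x) = C1*exp(2^(1/3)*k^(1/3)*x/2) + C2*exp(2^(1/3)*k^(1/3)*x*(-1 + sqrt(3)*I)/4) + C3*exp(-2^(1/3)*k^(1/3)*x*(1 + sqrt(3)*I)/4)


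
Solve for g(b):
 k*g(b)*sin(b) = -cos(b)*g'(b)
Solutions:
 g(b) = C1*exp(k*log(cos(b)))


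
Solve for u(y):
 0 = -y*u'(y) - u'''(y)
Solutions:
 u(y) = C1 + Integral(C2*airyai(-y) + C3*airybi(-y), y)


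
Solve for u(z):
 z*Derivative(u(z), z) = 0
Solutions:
 u(z) = C1


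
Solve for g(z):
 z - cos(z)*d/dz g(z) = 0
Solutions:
 g(z) = C1 + Integral(z/cos(z), z)


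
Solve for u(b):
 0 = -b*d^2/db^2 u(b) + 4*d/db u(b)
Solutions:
 u(b) = C1 + C2*b^5


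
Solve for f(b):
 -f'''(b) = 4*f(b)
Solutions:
 f(b) = C3*exp(-2^(2/3)*b) + (C1*sin(2^(2/3)*sqrt(3)*b/2) + C2*cos(2^(2/3)*sqrt(3)*b/2))*exp(2^(2/3)*b/2)


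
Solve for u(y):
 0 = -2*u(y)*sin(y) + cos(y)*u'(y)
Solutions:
 u(y) = C1/cos(y)^2


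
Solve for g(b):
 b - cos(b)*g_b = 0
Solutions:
 g(b) = C1 + Integral(b/cos(b), b)


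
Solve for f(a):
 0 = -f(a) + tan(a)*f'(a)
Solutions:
 f(a) = C1*sin(a)


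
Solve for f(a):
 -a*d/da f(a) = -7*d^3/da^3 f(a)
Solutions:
 f(a) = C1 + Integral(C2*airyai(7^(2/3)*a/7) + C3*airybi(7^(2/3)*a/7), a)


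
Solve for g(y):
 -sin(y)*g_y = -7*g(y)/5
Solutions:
 g(y) = C1*(cos(y) - 1)^(7/10)/(cos(y) + 1)^(7/10)


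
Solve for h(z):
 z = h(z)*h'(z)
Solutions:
 h(z) = -sqrt(C1 + z^2)
 h(z) = sqrt(C1 + z^2)


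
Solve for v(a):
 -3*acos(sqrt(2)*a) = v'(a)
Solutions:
 v(a) = C1 - 3*a*acos(sqrt(2)*a) + 3*sqrt(2)*sqrt(1 - 2*a^2)/2


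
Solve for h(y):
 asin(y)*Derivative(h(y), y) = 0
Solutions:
 h(y) = C1


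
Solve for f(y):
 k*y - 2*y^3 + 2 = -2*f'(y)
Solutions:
 f(y) = C1 - k*y^2/4 + y^4/4 - y


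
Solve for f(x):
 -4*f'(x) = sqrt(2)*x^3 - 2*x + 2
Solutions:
 f(x) = C1 - sqrt(2)*x^4/16 + x^2/4 - x/2


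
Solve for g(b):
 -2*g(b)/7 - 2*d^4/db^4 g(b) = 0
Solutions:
 g(b) = (C1*sin(sqrt(2)*7^(3/4)*b/14) + C2*cos(sqrt(2)*7^(3/4)*b/14))*exp(-sqrt(2)*7^(3/4)*b/14) + (C3*sin(sqrt(2)*7^(3/4)*b/14) + C4*cos(sqrt(2)*7^(3/4)*b/14))*exp(sqrt(2)*7^(3/4)*b/14)


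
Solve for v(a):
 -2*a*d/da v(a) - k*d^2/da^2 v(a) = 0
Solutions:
 v(a) = C1 + C2*sqrt(k)*erf(a*sqrt(1/k))


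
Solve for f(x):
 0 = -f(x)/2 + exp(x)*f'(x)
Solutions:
 f(x) = C1*exp(-exp(-x)/2)


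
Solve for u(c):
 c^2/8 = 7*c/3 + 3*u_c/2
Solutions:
 u(c) = C1 + c^3/36 - 7*c^2/9


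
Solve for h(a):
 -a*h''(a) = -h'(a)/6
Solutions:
 h(a) = C1 + C2*a^(7/6)


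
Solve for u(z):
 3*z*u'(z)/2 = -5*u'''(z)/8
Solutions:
 u(z) = C1 + Integral(C2*airyai(-12^(1/3)*5^(2/3)*z/5) + C3*airybi(-12^(1/3)*5^(2/3)*z/5), z)


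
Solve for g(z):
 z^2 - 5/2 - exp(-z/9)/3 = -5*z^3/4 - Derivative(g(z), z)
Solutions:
 g(z) = C1 - 5*z^4/16 - z^3/3 + 5*z/2 - 3*exp(-z/9)


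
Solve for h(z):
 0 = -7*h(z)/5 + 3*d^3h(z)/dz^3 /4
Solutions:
 h(z) = C3*exp(15^(2/3)*28^(1/3)*z/15) + (C1*sin(28^(1/3)*3^(1/6)*5^(2/3)*z/10) + C2*cos(28^(1/3)*3^(1/6)*5^(2/3)*z/10))*exp(-15^(2/3)*28^(1/3)*z/30)


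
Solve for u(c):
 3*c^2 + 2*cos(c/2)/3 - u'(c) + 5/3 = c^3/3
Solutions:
 u(c) = C1 - c^4/12 + c^3 + 5*c/3 + 4*sin(c/2)/3


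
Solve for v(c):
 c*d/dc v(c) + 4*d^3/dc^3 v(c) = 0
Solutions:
 v(c) = C1 + Integral(C2*airyai(-2^(1/3)*c/2) + C3*airybi(-2^(1/3)*c/2), c)


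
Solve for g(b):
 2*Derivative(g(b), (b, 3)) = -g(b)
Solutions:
 g(b) = C3*exp(-2^(2/3)*b/2) + (C1*sin(2^(2/3)*sqrt(3)*b/4) + C2*cos(2^(2/3)*sqrt(3)*b/4))*exp(2^(2/3)*b/4)


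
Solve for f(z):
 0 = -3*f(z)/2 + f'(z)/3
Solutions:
 f(z) = C1*exp(9*z/2)


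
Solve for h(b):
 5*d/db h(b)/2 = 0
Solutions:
 h(b) = C1


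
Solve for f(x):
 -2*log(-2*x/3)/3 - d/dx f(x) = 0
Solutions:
 f(x) = C1 - 2*x*log(-x)/3 + 2*x*(-log(2) + 1 + log(3))/3


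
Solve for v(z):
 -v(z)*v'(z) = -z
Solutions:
 v(z) = -sqrt(C1 + z^2)
 v(z) = sqrt(C1 + z^2)


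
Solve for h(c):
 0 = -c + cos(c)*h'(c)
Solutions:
 h(c) = C1 + Integral(c/cos(c), c)


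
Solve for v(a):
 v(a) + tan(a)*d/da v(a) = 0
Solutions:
 v(a) = C1/sin(a)


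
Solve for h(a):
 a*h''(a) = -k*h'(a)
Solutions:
 h(a) = C1 + a^(1 - re(k))*(C2*sin(log(a)*Abs(im(k))) + C3*cos(log(a)*im(k)))


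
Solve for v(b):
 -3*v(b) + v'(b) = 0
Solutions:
 v(b) = C1*exp(3*b)


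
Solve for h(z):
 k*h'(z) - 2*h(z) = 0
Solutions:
 h(z) = C1*exp(2*z/k)


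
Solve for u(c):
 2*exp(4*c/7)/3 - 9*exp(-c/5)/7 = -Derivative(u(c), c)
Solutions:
 u(c) = C1 - 7*exp(4*c/7)/6 - 45*exp(-c/5)/7


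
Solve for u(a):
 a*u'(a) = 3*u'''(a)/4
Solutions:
 u(a) = C1 + Integral(C2*airyai(6^(2/3)*a/3) + C3*airybi(6^(2/3)*a/3), a)


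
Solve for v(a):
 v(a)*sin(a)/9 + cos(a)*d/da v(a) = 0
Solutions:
 v(a) = C1*cos(a)^(1/9)


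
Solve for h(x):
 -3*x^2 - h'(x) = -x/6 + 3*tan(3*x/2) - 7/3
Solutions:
 h(x) = C1 - x^3 + x^2/12 + 7*x/3 + 2*log(cos(3*x/2))


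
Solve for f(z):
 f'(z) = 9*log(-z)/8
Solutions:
 f(z) = C1 + 9*z*log(-z)/8 - 9*z/8


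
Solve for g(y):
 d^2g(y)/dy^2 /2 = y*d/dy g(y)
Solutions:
 g(y) = C1 + C2*erfi(y)


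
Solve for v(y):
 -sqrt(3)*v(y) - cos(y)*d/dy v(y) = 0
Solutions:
 v(y) = C1*(sin(y) - 1)^(sqrt(3)/2)/(sin(y) + 1)^(sqrt(3)/2)


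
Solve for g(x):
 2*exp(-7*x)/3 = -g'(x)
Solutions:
 g(x) = C1 + 2*exp(-7*x)/21


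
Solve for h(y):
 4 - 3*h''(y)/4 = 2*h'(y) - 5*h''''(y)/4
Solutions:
 h(y) = C1 + C2*exp(-5^(1/3)*y*(5^(1/3)/(sqrt(395) + 20)^(1/3) + (sqrt(395) + 20)^(1/3))/10)*sin(sqrt(3)*5^(1/3)*y*(-(sqrt(395) + 20)^(1/3) + 5^(1/3)/(sqrt(395) + 20)^(1/3))/10) + C3*exp(-5^(1/3)*y*(5^(1/3)/(sqrt(395) + 20)^(1/3) + (sqrt(395) + 20)^(1/3))/10)*cos(sqrt(3)*5^(1/3)*y*(-(sqrt(395) + 20)^(1/3) + 5^(1/3)/(sqrt(395) + 20)^(1/3))/10) + C4*exp(5^(1/3)*y*(5^(1/3)/(sqrt(395) + 20)^(1/3) + (sqrt(395) + 20)^(1/3))/5) + 2*y


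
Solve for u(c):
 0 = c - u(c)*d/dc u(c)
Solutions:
 u(c) = -sqrt(C1 + c^2)
 u(c) = sqrt(C1 + c^2)


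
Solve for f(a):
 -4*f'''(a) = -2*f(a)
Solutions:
 f(a) = C3*exp(2^(2/3)*a/2) + (C1*sin(2^(2/3)*sqrt(3)*a/4) + C2*cos(2^(2/3)*sqrt(3)*a/4))*exp(-2^(2/3)*a/4)


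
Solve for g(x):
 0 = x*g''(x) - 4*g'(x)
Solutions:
 g(x) = C1 + C2*x^5


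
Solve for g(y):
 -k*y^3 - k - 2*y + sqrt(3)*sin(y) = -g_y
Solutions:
 g(y) = C1 + k*y^4/4 + k*y + y^2 + sqrt(3)*cos(y)


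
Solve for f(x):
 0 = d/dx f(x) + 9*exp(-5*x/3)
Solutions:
 f(x) = C1 + 27*exp(-5*x/3)/5


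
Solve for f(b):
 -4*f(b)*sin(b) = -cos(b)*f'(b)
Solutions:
 f(b) = C1/cos(b)^4


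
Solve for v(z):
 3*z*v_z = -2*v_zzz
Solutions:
 v(z) = C1 + Integral(C2*airyai(-2^(2/3)*3^(1/3)*z/2) + C3*airybi(-2^(2/3)*3^(1/3)*z/2), z)


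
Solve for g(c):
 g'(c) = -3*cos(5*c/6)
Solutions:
 g(c) = C1 - 18*sin(5*c/6)/5


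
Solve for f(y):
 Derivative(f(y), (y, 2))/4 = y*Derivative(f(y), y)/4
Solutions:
 f(y) = C1 + C2*erfi(sqrt(2)*y/2)


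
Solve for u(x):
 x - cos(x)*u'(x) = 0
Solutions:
 u(x) = C1 + Integral(x/cos(x), x)


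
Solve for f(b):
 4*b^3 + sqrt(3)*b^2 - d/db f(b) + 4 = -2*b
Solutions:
 f(b) = C1 + b^4 + sqrt(3)*b^3/3 + b^2 + 4*b


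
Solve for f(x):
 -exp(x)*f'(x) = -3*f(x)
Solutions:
 f(x) = C1*exp(-3*exp(-x))


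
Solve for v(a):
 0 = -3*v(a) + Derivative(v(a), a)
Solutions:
 v(a) = C1*exp(3*a)


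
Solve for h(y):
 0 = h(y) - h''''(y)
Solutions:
 h(y) = C1*exp(-y) + C2*exp(y) + C3*sin(y) + C4*cos(y)


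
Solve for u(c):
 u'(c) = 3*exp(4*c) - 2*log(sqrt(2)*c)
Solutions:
 u(c) = C1 - 2*c*log(c) + c*(2 - log(2)) + 3*exp(4*c)/4


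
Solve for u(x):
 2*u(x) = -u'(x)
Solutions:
 u(x) = C1*exp(-2*x)


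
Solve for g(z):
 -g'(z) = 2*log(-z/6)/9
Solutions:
 g(z) = C1 - 2*z*log(-z)/9 + 2*z*(1 + log(6))/9


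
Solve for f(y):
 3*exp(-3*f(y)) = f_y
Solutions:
 f(y) = log(C1 + 9*y)/3
 f(y) = log((-3^(1/3) - 3^(5/6)*I)*(C1 + 3*y)^(1/3)/2)
 f(y) = log((-3^(1/3) + 3^(5/6)*I)*(C1 + 3*y)^(1/3)/2)


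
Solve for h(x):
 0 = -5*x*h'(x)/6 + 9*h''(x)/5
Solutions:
 h(x) = C1 + C2*erfi(5*sqrt(3)*x/18)


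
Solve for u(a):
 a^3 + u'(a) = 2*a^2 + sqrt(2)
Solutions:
 u(a) = C1 - a^4/4 + 2*a^3/3 + sqrt(2)*a


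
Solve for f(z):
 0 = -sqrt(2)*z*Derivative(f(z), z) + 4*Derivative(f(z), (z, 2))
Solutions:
 f(z) = C1 + C2*erfi(2^(3/4)*z/4)


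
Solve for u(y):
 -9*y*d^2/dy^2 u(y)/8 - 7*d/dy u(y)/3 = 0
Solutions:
 u(y) = C1 + C2/y^(29/27)


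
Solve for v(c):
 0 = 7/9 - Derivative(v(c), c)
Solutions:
 v(c) = C1 + 7*c/9


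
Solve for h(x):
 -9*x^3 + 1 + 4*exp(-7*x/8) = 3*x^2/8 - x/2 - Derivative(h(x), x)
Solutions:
 h(x) = C1 + 9*x^4/4 + x^3/8 - x^2/4 - x + 32*exp(-7*x/8)/7


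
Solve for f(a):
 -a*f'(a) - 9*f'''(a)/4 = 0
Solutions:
 f(a) = C1 + Integral(C2*airyai(-2^(2/3)*3^(1/3)*a/3) + C3*airybi(-2^(2/3)*3^(1/3)*a/3), a)


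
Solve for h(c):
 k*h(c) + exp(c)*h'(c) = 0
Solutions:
 h(c) = C1*exp(k*exp(-c))


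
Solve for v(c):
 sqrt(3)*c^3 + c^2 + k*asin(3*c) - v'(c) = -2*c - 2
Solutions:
 v(c) = C1 + sqrt(3)*c^4/4 + c^3/3 + c^2 + 2*c + k*(c*asin(3*c) + sqrt(1 - 9*c^2)/3)


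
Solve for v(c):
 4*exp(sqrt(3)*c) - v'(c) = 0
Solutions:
 v(c) = C1 + 4*sqrt(3)*exp(sqrt(3)*c)/3


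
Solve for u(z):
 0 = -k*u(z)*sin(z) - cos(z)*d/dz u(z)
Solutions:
 u(z) = C1*exp(k*log(cos(z)))


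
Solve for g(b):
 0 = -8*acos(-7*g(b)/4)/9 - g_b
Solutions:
 Integral(1/acos(-7*_y/4), (_y, g(b))) = C1 - 8*b/9


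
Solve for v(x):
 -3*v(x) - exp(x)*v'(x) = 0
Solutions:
 v(x) = C1*exp(3*exp(-x))


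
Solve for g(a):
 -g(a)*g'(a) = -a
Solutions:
 g(a) = -sqrt(C1 + a^2)
 g(a) = sqrt(C1 + a^2)


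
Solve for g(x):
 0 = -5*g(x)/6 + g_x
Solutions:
 g(x) = C1*exp(5*x/6)


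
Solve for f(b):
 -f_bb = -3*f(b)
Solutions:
 f(b) = C1*exp(-sqrt(3)*b) + C2*exp(sqrt(3)*b)


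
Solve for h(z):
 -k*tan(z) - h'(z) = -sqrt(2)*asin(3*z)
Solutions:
 h(z) = C1 + k*log(cos(z)) + sqrt(2)*(z*asin(3*z) + sqrt(1 - 9*z^2)/3)


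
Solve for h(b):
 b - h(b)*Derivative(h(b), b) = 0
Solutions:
 h(b) = -sqrt(C1 + b^2)
 h(b) = sqrt(C1 + b^2)


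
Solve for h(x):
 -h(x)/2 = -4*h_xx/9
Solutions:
 h(x) = C1*exp(-3*sqrt(2)*x/4) + C2*exp(3*sqrt(2)*x/4)


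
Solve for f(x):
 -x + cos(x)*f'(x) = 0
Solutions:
 f(x) = C1 + Integral(x/cos(x), x)


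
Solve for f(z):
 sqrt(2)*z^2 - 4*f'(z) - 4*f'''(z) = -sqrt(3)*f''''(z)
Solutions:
 f(z) = C1 + C2*exp(z*(-6^(1/3)*(9*sqrt(435) + 113*sqrt(3))^(1/3) - 8*6^(2/3)/(9*sqrt(435) + 113*sqrt(3))^(1/3) + 8*sqrt(3))/18)*sin(2^(1/3)*3^(1/6)*z*(-3^(2/3)*(9*sqrt(435) + 113*sqrt(3))^(1/3) + 24*2^(1/3)/(9*sqrt(435) + 113*sqrt(3))^(1/3))/18) + C3*exp(z*(-6^(1/3)*(9*sqrt(435) + 113*sqrt(3))^(1/3) - 8*6^(2/3)/(9*sqrt(435) + 113*sqrt(3))^(1/3) + 8*sqrt(3))/18)*cos(2^(1/3)*3^(1/6)*z*(-3^(2/3)*(9*sqrt(435) + 113*sqrt(3))^(1/3) + 24*2^(1/3)/(9*sqrt(435) + 113*sqrt(3))^(1/3))/18) + C4*exp(z*(8*6^(2/3)/(9*sqrt(435) + 113*sqrt(3))^(1/3) + 4*sqrt(3) + 6^(1/3)*(9*sqrt(435) + 113*sqrt(3))^(1/3))/9) + sqrt(2)*z^3/12 - sqrt(2)*z/2


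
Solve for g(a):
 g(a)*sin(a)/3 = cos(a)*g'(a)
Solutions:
 g(a) = C1/cos(a)^(1/3)


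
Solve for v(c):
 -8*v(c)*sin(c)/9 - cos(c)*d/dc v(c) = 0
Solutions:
 v(c) = C1*cos(c)^(8/9)


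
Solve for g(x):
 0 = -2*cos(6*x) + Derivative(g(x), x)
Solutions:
 g(x) = C1 + sin(6*x)/3


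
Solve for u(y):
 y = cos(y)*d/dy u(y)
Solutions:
 u(y) = C1 + Integral(y/cos(y), y)


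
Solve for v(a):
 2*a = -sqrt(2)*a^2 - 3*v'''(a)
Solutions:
 v(a) = C1 + C2*a + C3*a^2 - sqrt(2)*a^5/180 - a^4/36


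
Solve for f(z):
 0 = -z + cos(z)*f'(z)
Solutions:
 f(z) = C1 + Integral(z/cos(z), z)


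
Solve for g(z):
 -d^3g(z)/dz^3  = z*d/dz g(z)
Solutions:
 g(z) = C1 + Integral(C2*airyai(-z) + C3*airybi(-z), z)


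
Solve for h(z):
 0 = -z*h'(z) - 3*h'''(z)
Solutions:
 h(z) = C1 + Integral(C2*airyai(-3^(2/3)*z/3) + C3*airybi(-3^(2/3)*z/3), z)


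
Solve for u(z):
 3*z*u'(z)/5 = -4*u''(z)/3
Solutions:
 u(z) = C1 + C2*erf(3*sqrt(10)*z/20)


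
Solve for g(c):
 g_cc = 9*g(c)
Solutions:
 g(c) = C1*exp(-3*c) + C2*exp(3*c)


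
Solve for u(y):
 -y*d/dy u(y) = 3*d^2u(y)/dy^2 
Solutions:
 u(y) = C1 + C2*erf(sqrt(6)*y/6)


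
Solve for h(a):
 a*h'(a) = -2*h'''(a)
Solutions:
 h(a) = C1 + Integral(C2*airyai(-2^(2/3)*a/2) + C3*airybi(-2^(2/3)*a/2), a)


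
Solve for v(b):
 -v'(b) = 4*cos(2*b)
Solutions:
 v(b) = C1 - 2*sin(2*b)


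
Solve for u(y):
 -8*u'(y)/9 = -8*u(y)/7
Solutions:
 u(y) = C1*exp(9*y/7)


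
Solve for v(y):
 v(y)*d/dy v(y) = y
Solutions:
 v(y) = -sqrt(C1 + y^2)
 v(y) = sqrt(C1 + y^2)


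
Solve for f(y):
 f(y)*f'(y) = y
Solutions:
 f(y) = -sqrt(C1 + y^2)
 f(y) = sqrt(C1 + y^2)


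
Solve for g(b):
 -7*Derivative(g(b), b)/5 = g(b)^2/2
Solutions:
 g(b) = 14/(C1 + 5*b)


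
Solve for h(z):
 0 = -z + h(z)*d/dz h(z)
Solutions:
 h(z) = -sqrt(C1 + z^2)
 h(z) = sqrt(C1 + z^2)


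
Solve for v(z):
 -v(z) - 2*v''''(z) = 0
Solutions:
 v(z) = (C1*sin(2^(1/4)*z/2) + C2*cos(2^(1/4)*z/2))*exp(-2^(1/4)*z/2) + (C3*sin(2^(1/4)*z/2) + C4*cos(2^(1/4)*z/2))*exp(2^(1/4)*z/2)


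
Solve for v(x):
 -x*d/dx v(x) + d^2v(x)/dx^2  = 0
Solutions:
 v(x) = C1 + C2*erfi(sqrt(2)*x/2)


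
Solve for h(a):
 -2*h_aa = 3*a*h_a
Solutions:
 h(a) = C1 + C2*erf(sqrt(3)*a/2)


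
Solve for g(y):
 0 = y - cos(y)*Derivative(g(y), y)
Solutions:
 g(y) = C1 + Integral(y/cos(y), y)


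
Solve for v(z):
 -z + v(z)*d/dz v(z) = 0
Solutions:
 v(z) = -sqrt(C1 + z^2)
 v(z) = sqrt(C1 + z^2)


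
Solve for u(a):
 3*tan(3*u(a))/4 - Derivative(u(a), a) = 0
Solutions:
 u(a) = -asin(C1*exp(9*a/4))/3 + pi/3
 u(a) = asin(C1*exp(9*a/4))/3


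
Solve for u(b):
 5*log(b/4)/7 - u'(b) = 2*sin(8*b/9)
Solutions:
 u(b) = C1 + 5*b*log(b)/7 - 10*b*log(2)/7 - 5*b/7 + 9*cos(8*b/9)/4


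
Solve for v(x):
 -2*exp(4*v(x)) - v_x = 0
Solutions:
 v(x) = log(-I*(1/(C1 + 8*x))^(1/4))
 v(x) = log(I*(1/(C1 + 8*x))^(1/4))
 v(x) = log(-(1/(C1 + 8*x))^(1/4))
 v(x) = log(1/(C1 + 8*x))/4


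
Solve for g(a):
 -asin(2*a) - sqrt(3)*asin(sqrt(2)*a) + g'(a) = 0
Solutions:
 g(a) = C1 + a*asin(2*a) + sqrt(1 - 4*a^2)/2 + sqrt(3)*(a*asin(sqrt(2)*a) + sqrt(2)*sqrt(1 - 2*a^2)/2)


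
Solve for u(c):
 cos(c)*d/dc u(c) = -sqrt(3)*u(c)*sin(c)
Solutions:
 u(c) = C1*cos(c)^(sqrt(3))


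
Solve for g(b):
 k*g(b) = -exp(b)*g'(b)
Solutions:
 g(b) = C1*exp(k*exp(-b))


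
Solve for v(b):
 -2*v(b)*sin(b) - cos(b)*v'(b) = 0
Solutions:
 v(b) = C1*cos(b)^2


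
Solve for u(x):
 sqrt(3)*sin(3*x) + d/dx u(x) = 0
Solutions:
 u(x) = C1 + sqrt(3)*cos(3*x)/3


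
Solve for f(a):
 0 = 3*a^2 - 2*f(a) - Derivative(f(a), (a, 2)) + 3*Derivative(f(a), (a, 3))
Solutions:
 f(a) = C3*exp(a) + 3*a^2/2 + (C1*sin(sqrt(5)*a/3) + C2*cos(sqrt(5)*a/3))*exp(-a/3) - 3/2


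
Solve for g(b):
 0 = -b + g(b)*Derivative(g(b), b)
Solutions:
 g(b) = -sqrt(C1 + b^2)
 g(b) = sqrt(C1 + b^2)


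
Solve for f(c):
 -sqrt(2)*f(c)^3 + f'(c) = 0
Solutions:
 f(c) = -sqrt(2)*sqrt(-1/(C1 + sqrt(2)*c))/2
 f(c) = sqrt(2)*sqrt(-1/(C1 + sqrt(2)*c))/2


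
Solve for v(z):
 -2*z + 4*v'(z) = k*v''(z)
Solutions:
 v(z) = C1 + C2*exp(4*z/k) + k*z/8 + z^2/4


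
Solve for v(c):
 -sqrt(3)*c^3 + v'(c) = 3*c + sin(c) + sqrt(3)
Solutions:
 v(c) = C1 + sqrt(3)*c^4/4 + 3*c^2/2 + sqrt(3)*c - cos(c)


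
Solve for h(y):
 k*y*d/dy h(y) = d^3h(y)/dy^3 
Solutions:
 h(y) = C1 + Integral(C2*airyai(k^(1/3)*y) + C3*airybi(k^(1/3)*y), y)


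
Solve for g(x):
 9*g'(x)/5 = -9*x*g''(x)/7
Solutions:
 g(x) = C1 + C2/x^(2/5)


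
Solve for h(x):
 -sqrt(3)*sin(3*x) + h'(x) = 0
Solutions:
 h(x) = C1 - sqrt(3)*cos(3*x)/3


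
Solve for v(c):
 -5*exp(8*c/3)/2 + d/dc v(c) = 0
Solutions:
 v(c) = C1 + 15*exp(8*c/3)/16


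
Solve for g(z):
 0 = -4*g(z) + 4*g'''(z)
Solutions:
 g(z) = C3*exp(z) + (C1*sin(sqrt(3)*z/2) + C2*cos(sqrt(3)*z/2))*exp(-z/2)


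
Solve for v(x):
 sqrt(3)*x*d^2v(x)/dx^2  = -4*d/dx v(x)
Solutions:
 v(x) = C1 + C2*x^(1 - 4*sqrt(3)/3)


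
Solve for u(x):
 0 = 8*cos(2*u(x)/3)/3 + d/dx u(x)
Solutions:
 8*x/3 - 3*log(sin(2*u(x)/3) - 1)/4 + 3*log(sin(2*u(x)/3) + 1)/4 = C1


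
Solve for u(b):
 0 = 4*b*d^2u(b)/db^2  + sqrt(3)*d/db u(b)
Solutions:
 u(b) = C1 + C2*b^(1 - sqrt(3)/4)


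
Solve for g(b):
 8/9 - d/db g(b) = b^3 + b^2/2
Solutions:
 g(b) = C1 - b^4/4 - b^3/6 + 8*b/9


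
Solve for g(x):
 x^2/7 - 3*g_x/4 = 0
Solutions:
 g(x) = C1 + 4*x^3/63


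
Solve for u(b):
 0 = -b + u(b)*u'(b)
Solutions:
 u(b) = -sqrt(C1 + b^2)
 u(b) = sqrt(C1 + b^2)


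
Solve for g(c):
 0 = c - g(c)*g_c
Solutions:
 g(c) = -sqrt(C1 + c^2)
 g(c) = sqrt(C1 + c^2)


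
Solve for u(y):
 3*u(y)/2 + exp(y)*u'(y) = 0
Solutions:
 u(y) = C1*exp(3*exp(-y)/2)


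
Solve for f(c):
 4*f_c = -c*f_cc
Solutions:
 f(c) = C1 + C2/c^3


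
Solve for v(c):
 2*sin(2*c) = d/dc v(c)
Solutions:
 v(c) = C1 - cos(2*c)


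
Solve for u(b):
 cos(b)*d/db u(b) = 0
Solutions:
 u(b) = C1


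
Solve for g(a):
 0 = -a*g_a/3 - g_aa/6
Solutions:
 g(a) = C1 + C2*erf(a)


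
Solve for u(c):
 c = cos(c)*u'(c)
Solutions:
 u(c) = C1 + Integral(c/cos(c), c)


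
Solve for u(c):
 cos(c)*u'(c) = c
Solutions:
 u(c) = C1 + Integral(c/cos(c), c)


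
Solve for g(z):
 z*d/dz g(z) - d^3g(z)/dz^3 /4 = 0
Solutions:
 g(z) = C1 + Integral(C2*airyai(2^(2/3)*z) + C3*airybi(2^(2/3)*z), z)


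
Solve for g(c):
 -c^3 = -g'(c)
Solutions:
 g(c) = C1 + c^4/4


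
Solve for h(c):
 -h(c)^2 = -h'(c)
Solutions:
 h(c) = -1/(C1 + c)


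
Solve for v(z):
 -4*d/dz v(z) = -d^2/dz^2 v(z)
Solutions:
 v(z) = C1 + C2*exp(4*z)


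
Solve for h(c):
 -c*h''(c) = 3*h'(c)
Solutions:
 h(c) = C1 + C2/c^2


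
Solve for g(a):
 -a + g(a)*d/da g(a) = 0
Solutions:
 g(a) = -sqrt(C1 + a^2)
 g(a) = sqrt(C1 + a^2)


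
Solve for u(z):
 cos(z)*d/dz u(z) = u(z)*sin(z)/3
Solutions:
 u(z) = C1/cos(z)^(1/3)


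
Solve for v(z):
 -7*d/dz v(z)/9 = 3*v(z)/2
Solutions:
 v(z) = C1*exp(-27*z/14)


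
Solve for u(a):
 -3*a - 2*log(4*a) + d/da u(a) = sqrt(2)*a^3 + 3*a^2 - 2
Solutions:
 u(a) = C1 + sqrt(2)*a^4/4 + a^3 + 3*a^2/2 + 2*a*log(a) - 4*a + a*log(16)


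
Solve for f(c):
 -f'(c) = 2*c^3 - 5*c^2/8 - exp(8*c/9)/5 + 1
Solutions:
 f(c) = C1 - c^4/2 + 5*c^3/24 - c + 9*exp(8*c/9)/40


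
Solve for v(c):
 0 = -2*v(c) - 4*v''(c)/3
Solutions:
 v(c) = C1*sin(sqrt(6)*c/2) + C2*cos(sqrt(6)*c/2)


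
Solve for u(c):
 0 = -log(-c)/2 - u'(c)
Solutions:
 u(c) = C1 - c*log(-c)/2 + c/2


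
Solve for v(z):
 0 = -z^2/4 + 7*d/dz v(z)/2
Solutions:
 v(z) = C1 + z^3/42


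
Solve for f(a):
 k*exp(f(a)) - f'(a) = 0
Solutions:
 f(a) = log(-1/(C1 + a*k))


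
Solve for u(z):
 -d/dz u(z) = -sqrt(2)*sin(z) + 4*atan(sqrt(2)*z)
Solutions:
 u(z) = C1 - 4*z*atan(sqrt(2)*z) + sqrt(2)*log(2*z^2 + 1) - sqrt(2)*cos(z)


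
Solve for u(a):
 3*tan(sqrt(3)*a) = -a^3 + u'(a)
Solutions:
 u(a) = C1 + a^4/4 - sqrt(3)*log(cos(sqrt(3)*a))


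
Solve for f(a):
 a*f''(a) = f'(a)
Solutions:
 f(a) = C1 + C2*a^2


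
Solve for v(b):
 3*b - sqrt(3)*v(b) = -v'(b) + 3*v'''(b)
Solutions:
 v(b) = C1*exp(2^(1/3)*3^(1/6)*b*(6/(sqrt(717) + 27)^(1/3) + 2^(1/3)*3^(2/3)*(sqrt(717) + 27)^(1/3))/36)*sin(b*(-12^(1/3)*(sqrt(717) + 27)^(1/3) + 2*18^(1/3)/(sqrt(717) + 27)^(1/3))/12) + C2*exp(2^(1/3)*3^(1/6)*b*(6/(sqrt(717) + 27)^(1/3) + 2^(1/3)*3^(2/3)*(sqrt(717) + 27)^(1/3))/36)*cos(b*(-12^(1/3)*(sqrt(717) + 27)^(1/3) + 2*18^(1/3)/(sqrt(717) + 27)^(1/3))/12) + C3*exp(-2^(1/3)*3^(1/6)*b*(6/(sqrt(717) + 27)^(1/3) + 2^(1/3)*3^(2/3)*(sqrt(717) + 27)^(1/3))/18) + sqrt(3)*b + 1


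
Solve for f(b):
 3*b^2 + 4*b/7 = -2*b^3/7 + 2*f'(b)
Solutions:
 f(b) = C1 + b^4/28 + b^3/2 + b^2/7


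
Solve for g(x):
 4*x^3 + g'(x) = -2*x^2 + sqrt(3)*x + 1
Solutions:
 g(x) = C1 - x^4 - 2*x^3/3 + sqrt(3)*x^2/2 + x


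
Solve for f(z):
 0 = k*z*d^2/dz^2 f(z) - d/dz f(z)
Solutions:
 f(z) = C1 + z^(((re(k) + 1)*re(k) + im(k)^2)/(re(k)^2 + im(k)^2))*(C2*sin(log(z)*Abs(im(k))/(re(k)^2 + im(k)^2)) + C3*cos(log(z)*im(k)/(re(k)^2 + im(k)^2)))


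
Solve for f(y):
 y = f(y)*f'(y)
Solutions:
 f(y) = -sqrt(C1 + y^2)
 f(y) = sqrt(C1 + y^2)


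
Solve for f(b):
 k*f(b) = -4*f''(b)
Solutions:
 f(b) = C1*exp(-b*sqrt(-k)/2) + C2*exp(b*sqrt(-k)/2)


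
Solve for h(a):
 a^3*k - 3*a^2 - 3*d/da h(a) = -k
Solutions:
 h(a) = C1 + a^4*k/12 - a^3/3 + a*k/3


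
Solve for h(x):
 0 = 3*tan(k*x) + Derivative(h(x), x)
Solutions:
 h(x) = C1 - 3*Piecewise((-log(cos(k*x))/k, Ne(k, 0)), (0, True))


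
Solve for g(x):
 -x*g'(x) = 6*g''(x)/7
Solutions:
 g(x) = C1 + C2*erf(sqrt(21)*x/6)


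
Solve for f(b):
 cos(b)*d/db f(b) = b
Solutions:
 f(b) = C1 + Integral(b/cos(b), b)


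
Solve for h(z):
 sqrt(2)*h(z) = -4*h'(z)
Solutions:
 h(z) = C1*exp(-sqrt(2)*z/4)


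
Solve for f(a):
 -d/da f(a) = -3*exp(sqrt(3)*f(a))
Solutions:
 f(a) = sqrt(3)*(2*log(-1/(C1 + 3*a)) - log(3))/6


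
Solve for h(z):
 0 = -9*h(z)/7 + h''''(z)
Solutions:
 h(z) = C1*exp(-sqrt(3)*7^(3/4)*z/7) + C2*exp(sqrt(3)*7^(3/4)*z/7) + C3*sin(sqrt(3)*7^(3/4)*z/7) + C4*cos(sqrt(3)*7^(3/4)*z/7)


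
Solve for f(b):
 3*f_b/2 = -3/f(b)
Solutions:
 f(b) = -sqrt(C1 - 4*b)
 f(b) = sqrt(C1 - 4*b)


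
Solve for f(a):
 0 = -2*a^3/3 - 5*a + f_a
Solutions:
 f(a) = C1 + a^4/6 + 5*a^2/2


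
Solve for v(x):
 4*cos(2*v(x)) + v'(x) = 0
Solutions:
 v(x) = -asin((C1 + exp(16*x))/(C1 - exp(16*x)))/2 + pi/2
 v(x) = asin((C1 + exp(16*x))/(C1 - exp(16*x)))/2


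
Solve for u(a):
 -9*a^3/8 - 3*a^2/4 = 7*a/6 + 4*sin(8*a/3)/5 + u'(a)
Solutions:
 u(a) = C1 - 9*a^4/32 - a^3/4 - 7*a^2/12 + 3*cos(8*a/3)/10


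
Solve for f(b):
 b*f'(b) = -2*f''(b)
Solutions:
 f(b) = C1 + C2*erf(b/2)


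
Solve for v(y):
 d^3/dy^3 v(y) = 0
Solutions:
 v(y) = C1 + C2*y + C3*y^2


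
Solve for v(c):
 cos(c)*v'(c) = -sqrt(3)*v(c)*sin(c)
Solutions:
 v(c) = C1*cos(c)^(sqrt(3))


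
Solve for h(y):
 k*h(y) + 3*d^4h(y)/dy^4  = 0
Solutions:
 h(y) = C1*exp(-3^(3/4)*y*(-k)^(1/4)/3) + C2*exp(3^(3/4)*y*(-k)^(1/4)/3) + C3*exp(-3^(3/4)*I*y*(-k)^(1/4)/3) + C4*exp(3^(3/4)*I*y*(-k)^(1/4)/3)


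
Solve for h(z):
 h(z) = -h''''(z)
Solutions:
 h(z) = (C1*sin(sqrt(2)*z/2) + C2*cos(sqrt(2)*z/2))*exp(-sqrt(2)*z/2) + (C3*sin(sqrt(2)*z/2) + C4*cos(sqrt(2)*z/2))*exp(sqrt(2)*z/2)


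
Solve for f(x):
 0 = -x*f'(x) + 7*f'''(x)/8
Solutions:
 f(x) = C1 + Integral(C2*airyai(2*7^(2/3)*x/7) + C3*airybi(2*7^(2/3)*x/7), x)


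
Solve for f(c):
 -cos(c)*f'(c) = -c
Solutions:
 f(c) = C1 + Integral(c/cos(c), c)


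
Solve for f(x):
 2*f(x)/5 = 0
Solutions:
 f(x) = 0


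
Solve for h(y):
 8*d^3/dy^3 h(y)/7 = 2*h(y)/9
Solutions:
 h(y) = C3*exp(42^(1/3)*y/6) + (C1*sin(14^(1/3)*3^(5/6)*y/12) + C2*cos(14^(1/3)*3^(5/6)*y/12))*exp(-42^(1/3)*y/12)


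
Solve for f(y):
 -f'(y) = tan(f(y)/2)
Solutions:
 f(y) = -2*asin(C1*exp(-y/2)) + 2*pi
 f(y) = 2*asin(C1*exp(-y/2))


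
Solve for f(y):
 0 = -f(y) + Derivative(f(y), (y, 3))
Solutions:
 f(y) = C3*exp(y) + (C1*sin(sqrt(3)*y/2) + C2*cos(sqrt(3)*y/2))*exp(-y/2)


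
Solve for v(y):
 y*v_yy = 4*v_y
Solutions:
 v(y) = C1 + C2*y^5


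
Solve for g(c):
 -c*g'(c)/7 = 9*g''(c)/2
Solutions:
 g(c) = C1 + C2*erf(sqrt(7)*c/21)


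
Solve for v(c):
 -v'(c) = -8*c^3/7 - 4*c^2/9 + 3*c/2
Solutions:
 v(c) = C1 + 2*c^4/7 + 4*c^3/27 - 3*c^2/4


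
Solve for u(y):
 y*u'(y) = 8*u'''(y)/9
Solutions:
 u(y) = C1 + Integral(C2*airyai(3^(2/3)*y/2) + C3*airybi(3^(2/3)*y/2), y)


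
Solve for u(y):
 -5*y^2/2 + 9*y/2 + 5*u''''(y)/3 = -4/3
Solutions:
 u(y) = C1 + C2*y + C3*y^2 + C4*y^3 + y^6/240 - 9*y^5/400 - y^4/30


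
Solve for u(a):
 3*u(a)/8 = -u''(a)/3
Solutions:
 u(a) = C1*sin(3*sqrt(2)*a/4) + C2*cos(3*sqrt(2)*a/4)


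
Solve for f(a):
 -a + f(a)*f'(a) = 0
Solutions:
 f(a) = -sqrt(C1 + a^2)
 f(a) = sqrt(C1 + a^2)


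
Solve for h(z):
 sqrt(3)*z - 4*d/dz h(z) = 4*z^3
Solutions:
 h(z) = C1 - z^4/4 + sqrt(3)*z^2/8


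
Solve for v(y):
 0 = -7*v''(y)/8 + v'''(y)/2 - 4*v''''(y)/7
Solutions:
 v(y) = C1 + C2*y + (C3*sin(7*sqrt(7)*y/16) + C4*cos(7*sqrt(7)*y/16))*exp(7*y/16)


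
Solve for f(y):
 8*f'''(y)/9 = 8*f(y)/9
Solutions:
 f(y) = C3*exp(y) + (C1*sin(sqrt(3)*y/2) + C2*cos(sqrt(3)*y/2))*exp(-y/2)


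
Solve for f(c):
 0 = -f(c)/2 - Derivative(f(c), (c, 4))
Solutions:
 f(c) = (C1*sin(2^(1/4)*c/2) + C2*cos(2^(1/4)*c/2))*exp(-2^(1/4)*c/2) + (C3*sin(2^(1/4)*c/2) + C4*cos(2^(1/4)*c/2))*exp(2^(1/4)*c/2)


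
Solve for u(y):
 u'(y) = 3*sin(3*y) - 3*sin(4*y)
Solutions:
 u(y) = C1 - cos(3*y) + 3*cos(4*y)/4


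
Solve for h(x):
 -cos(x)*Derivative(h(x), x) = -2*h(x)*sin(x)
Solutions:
 h(x) = C1/cos(x)^2


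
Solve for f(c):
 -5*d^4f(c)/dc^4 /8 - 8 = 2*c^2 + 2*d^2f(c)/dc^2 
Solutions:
 f(c) = C1 + C2*c + C3*sin(4*sqrt(5)*c/5) + C4*cos(4*sqrt(5)*c/5) - c^4/12 - 27*c^2/16


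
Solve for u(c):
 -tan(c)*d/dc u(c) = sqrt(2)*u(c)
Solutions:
 u(c) = C1/sin(c)^(sqrt(2))


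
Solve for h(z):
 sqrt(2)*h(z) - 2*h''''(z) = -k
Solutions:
 h(z) = C1*exp(-2^(7/8)*z/2) + C2*exp(2^(7/8)*z/2) + C3*sin(2^(7/8)*z/2) + C4*cos(2^(7/8)*z/2) - sqrt(2)*k/2


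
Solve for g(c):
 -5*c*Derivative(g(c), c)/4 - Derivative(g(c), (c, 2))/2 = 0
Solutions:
 g(c) = C1 + C2*erf(sqrt(5)*c/2)


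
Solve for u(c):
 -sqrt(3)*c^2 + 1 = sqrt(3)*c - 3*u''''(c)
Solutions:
 u(c) = C1 + C2*c + C3*c^2 + C4*c^3 + sqrt(3)*c^6/1080 + sqrt(3)*c^5/360 - c^4/72


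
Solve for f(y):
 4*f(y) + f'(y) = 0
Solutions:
 f(y) = C1*exp(-4*y)


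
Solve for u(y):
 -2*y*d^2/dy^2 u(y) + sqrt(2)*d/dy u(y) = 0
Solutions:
 u(y) = C1 + C2*y^(sqrt(2)/2 + 1)


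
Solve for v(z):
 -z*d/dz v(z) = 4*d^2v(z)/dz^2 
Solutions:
 v(z) = C1 + C2*erf(sqrt(2)*z/4)


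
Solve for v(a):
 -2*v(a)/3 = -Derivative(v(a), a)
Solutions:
 v(a) = C1*exp(2*a/3)


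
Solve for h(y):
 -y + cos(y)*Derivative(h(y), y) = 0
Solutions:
 h(y) = C1 + Integral(y/cos(y), y)


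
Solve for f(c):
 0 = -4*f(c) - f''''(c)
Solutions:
 f(c) = (C1*sin(c) + C2*cos(c))*exp(-c) + (C3*sin(c) + C4*cos(c))*exp(c)


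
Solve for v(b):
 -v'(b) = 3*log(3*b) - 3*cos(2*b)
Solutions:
 v(b) = C1 - 3*b*log(b) - 3*b*log(3) + 3*b + 3*sin(2*b)/2


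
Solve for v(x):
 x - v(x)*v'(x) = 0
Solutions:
 v(x) = -sqrt(C1 + x^2)
 v(x) = sqrt(C1 + x^2)


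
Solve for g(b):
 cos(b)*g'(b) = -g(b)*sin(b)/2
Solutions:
 g(b) = C1*sqrt(cos(b))


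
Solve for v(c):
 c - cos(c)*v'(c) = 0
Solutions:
 v(c) = C1 + Integral(c/cos(c), c)


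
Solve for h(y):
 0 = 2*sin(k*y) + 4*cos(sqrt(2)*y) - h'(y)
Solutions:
 h(y) = C1 + 2*sqrt(2)*sin(sqrt(2)*y) - 2*cos(k*y)/k


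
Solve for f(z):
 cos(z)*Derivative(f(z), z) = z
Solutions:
 f(z) = C1 + Integral(z/cos(z), z)


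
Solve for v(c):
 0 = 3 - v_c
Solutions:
 v(c) = C1 + 3*c


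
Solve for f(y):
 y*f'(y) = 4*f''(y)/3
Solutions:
 f(y) = C1 + C2*erfi(sqrt(6)*y/4)


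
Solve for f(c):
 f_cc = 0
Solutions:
 f(c) = C1 + C2*c


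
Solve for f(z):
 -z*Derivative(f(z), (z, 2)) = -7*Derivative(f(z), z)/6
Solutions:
 f(z) = C1 + C2*z^(13/6)


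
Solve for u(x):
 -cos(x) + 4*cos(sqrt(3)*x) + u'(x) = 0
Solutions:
 u(x) = C1 + sin(x) - 4*sqrt(3)*sin(sqrt(3)*x)/3


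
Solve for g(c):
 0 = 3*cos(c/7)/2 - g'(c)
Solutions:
 g(c) = C1 + 21*sin(c/7)/2


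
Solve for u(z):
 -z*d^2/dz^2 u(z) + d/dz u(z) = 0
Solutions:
 u(z) = C1 + C2*z^2


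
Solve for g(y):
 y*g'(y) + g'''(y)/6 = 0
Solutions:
 g(y) = C1 + Integral(C2*airyai(-6^(1/3)*y) + C3*airybi(-6^(1/3)*y), y)


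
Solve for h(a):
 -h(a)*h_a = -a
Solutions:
 h(a) = -sqrt(C1 + a^2)
 h(a) = sqrt(C1 + a^2)


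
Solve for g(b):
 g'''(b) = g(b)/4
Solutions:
 g(b) = C3*exp(2^(1/3)*b/2) + (C1*sin(2^(1/3)*sqrt(3)*b/4) + C2*cos(2^(1/3)*sqrt(3)*b/4))*exp(-2^(1/3)*b/4)


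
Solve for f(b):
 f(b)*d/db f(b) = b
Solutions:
 f(b) = -sqrt(C1 + b^2)
 f(b) = sqrt(C1 + b^2)


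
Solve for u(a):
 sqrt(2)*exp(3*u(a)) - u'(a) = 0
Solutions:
 u(a) = log(-1/(C1 + 3*sqrt(2)*a))/3
 u(a) = log((-1/(C1 + sqrt(2)*a))^(1/3)*(-3^(2/3) - 3*3^(1/6)*I)/6)
 u(a) = log((-1/(C1 + sqrt(2)*a))^(1/3)*(-3^(2/3) + 3*3^(1/6)*I)/6)


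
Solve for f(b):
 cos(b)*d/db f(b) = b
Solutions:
 f(b) = C1 + Integral(b/cos(b), b)


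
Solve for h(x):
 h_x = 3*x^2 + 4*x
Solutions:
 h(x) = C1 + x^3 + 2*x^2


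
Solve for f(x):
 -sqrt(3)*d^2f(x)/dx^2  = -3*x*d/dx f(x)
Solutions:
 f(x) = C1 + C2*erfi(sqrt(2)*3^(1/4)*x/2)


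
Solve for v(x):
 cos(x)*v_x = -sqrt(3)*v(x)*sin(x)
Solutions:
 v(x) = C1*cos(x)^(sqrt(3))


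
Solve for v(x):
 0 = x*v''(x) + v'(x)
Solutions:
 v(x) = C1 + C2*log(x)


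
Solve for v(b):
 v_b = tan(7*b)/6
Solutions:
 v(b) = C1 - log(cos(7*b))/42


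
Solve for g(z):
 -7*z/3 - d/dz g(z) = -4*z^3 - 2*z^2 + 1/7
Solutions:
 g(z) = C1 + z^4 + 2*z^3/3 - 7*z^2/6 - z/7


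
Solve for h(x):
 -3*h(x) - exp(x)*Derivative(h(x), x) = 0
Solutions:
 h(x) = C1*exp(3*exp(-x))


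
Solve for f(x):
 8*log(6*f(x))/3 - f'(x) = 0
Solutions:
 -3*Integral(1/(log(_y) + log(6)), (_y, f(x)))/8 = C1 - x


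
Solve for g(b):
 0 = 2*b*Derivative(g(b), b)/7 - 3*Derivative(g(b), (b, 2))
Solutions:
 g(b) = C1 + C2*erfi(sqrt(21)*b/21)


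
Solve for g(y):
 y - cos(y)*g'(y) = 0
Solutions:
 g(y) = C1 + Integral(y/cos(y), y)


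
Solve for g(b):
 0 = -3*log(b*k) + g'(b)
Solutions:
 g(b) = C1 + 3*b*log(b*k) - 3*b


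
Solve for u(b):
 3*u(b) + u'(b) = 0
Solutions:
 u(b) = C1*exp(-3*b)


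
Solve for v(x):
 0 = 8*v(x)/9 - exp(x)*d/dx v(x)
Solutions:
 v(x) = C1*exp(-8*exp(-x)/9)


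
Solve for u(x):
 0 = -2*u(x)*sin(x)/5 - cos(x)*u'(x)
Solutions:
 u(x) = C1*cos(x)^(2/5)


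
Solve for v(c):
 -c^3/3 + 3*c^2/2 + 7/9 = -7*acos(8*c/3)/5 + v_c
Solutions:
 v(c) = C1 - c^4/12 + c^3/2 + 7*c*acos(8*c/3)/5 + 7*c/9 - 7*sqrt(9 - 64*c^2)/40


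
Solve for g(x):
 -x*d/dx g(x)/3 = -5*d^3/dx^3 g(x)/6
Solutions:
 g(x) = C1 + Integral(C2*airyai(2^(1/3)*5^(2/3)*x/5) + C3*airybi(2^(1/3)*5^(2/3)*x/5), x)


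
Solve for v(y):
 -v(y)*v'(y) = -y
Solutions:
 v(y) = -sqrt(C1 + y^2)
 v(y) = sqrt(C1 + y^2)


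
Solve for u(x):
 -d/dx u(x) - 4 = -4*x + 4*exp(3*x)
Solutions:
 u(x) = C1 + 2*x^2 - 4*x - 4*exp(3*x)/3


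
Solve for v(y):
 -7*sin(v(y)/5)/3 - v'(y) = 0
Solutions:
 7*y/3 + 5*log(cos(v(y)/5) - 1)/2 - 5*log(cos(v(y)/5) + 1)/2 = C1


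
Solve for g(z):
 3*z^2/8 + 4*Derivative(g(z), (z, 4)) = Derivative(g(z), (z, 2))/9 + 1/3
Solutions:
 g(z) = C1 + C2*z + C3*exp(-z/6) + C4*exp(z/6) + 9*z^4/32 + 120*z^2


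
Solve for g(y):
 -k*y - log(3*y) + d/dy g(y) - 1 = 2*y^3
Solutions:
 g(y) = C1 + k*y^2/2 + y^4/2 + y*log(y) + y*log(3)


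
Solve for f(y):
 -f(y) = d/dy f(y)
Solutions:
 f(y) = C1*exp(-y)


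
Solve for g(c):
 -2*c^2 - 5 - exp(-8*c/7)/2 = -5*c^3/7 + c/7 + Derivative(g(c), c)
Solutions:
 g(c) = C1 + 5*c^4/28 - 2*c^3/3 - c^2/14 - 5*c + 7*exp(-8*c/7)/16


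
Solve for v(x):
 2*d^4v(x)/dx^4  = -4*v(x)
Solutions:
 v(x) = (C1*sin(2^(3/4)*x/2) + C2*cos(2^(3/4)*x/2))*exp(-2^(3/4)*x/2) + (C3*sin(2^(3/4)*x/2) + C4*cos(2^(3/4)*x/2))*exp(2^(3/4)*x/2)


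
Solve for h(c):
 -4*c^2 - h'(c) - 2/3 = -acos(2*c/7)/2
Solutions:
 h(c) = C1 - 4*c^3/3 + c*acos(2*c/7)/2 - 2*c/3 - sqrt(49 - 4*c^2)/4


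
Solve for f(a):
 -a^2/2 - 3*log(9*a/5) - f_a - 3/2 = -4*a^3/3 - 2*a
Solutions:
 f(a) = C1 + a^4/3 - a^3/6 + a^2 - 3*a*log(a) + a*log(125/729) + 3*a/2


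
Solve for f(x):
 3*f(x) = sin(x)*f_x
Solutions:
 f(x) = C1*(cos(x) - 1)^(3/2)/(cos(x) + 1)^(3/2)


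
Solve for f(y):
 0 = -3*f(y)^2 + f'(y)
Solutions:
 f(y) = -1/(C1 + 3*y)


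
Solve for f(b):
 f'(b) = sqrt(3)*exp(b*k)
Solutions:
 f(b) = C1 + sqrt(3)*exp(b*k)/k


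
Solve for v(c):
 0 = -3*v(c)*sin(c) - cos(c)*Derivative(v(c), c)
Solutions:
 v(c) = C1*cos(c)^3


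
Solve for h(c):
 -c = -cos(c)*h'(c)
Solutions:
 h(c) = C1 + Integral(c/cos(c), c)


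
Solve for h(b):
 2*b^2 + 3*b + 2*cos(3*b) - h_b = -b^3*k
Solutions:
 h(b) = C1 + b^4*k/4 + 2*b^3/3 + 3*b^2/2 + 2*sin(3*b)/3


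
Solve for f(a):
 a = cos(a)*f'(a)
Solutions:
 f(a) = C1 + Integral(a/cos(a), a)


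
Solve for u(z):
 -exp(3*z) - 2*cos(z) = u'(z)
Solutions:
 u(z) = C1 - exp(3*z)/3 - 2*sin(z)


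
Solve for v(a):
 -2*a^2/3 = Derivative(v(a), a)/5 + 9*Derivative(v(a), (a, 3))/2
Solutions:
 v(a) = C1 + C2*sin(sqrt(10)*a/15) + C3*cos(sqrt(10)*a/15) - 10*a^3/9 + 150*a


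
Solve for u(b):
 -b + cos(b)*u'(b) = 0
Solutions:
 u(b) = C1 + Integral(b/cos(b), b)


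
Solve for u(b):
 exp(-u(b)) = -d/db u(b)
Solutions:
 u(b) = log(C1 - b)


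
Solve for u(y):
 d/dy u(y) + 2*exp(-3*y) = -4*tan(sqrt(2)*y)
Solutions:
 u(y) = C1 - sqrt(2)*log(tan(sqrt(2)*y)^2 + 1) + 2*exp(-3*y)/3


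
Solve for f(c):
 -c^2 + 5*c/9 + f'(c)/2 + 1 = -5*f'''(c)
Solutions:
 f(c) = C1 + C2*sin(sqrt(10)*c/10) + C3*cos(sqrt(10)*c/10) + 2*c^3/3 - 5*c^2/9 - 42*c


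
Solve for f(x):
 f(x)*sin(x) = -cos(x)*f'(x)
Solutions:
 f(x) = C1*cos(x)


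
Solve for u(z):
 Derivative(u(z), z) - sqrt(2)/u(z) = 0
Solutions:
 u(z) = -sqrt(C1 + 2*sqrt(2)*z)
 u(z) = sqrt(C1 + 2*sqrt(2)*z)


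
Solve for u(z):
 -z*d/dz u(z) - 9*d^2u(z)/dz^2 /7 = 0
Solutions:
 u(z) = C1 + C2*erf(sqrt(14)*z/6)


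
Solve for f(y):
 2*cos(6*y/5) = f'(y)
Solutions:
 f(y) = C1 + 5*sin(6*y/5)/3


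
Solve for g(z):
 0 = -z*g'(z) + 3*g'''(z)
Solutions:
 g(z) = C1 + Integral(C2*airyai(3^(2/3)*z/3) + C3*airybi(3^(2/3)*z/3), z)
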